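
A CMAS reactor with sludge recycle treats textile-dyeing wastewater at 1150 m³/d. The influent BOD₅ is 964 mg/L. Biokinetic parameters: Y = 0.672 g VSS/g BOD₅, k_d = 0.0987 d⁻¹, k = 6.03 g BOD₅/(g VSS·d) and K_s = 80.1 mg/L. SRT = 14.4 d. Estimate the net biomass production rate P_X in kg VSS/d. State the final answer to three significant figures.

For a completely mixed reactor with recycle the Lawrence–McCarty relation gives S = K_s·(1 + k_d·θ_c) / [θ_c·(Y·k − k_d) − 1] = 80.1 × (1 + 0.0987 × 14.4) / [14.4 × (0.672 × 6.03 − 0.0987) − 1] = 193.9 / 55.93 = 3.468 mg/L.
Y_obs = Y / (1 + k_d θ_c) = 0.672 / (1 + 0.0987 × 14.4) = 0.672 / 2.421 = 0.2775.
Mass of BOD₅ removed per day: Q(S₀ − S) = 1150 × 960.5 g/m³ = 1105 kg/d.
Biomass produced: P_X = Y_obs·Q·ΔS = 0.2775 × 1105 ≈ 306.6 kg VSS/d.

P_X ≈ 307 kg VSS/d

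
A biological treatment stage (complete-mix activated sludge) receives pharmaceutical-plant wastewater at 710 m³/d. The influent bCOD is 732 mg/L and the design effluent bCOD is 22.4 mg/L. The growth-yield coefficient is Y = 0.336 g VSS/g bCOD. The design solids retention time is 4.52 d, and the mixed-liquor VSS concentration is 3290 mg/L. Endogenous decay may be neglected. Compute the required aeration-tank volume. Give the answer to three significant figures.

V·X = Y·Q·ΔS·θ_c gives V = 0.336 × 710 × (732 − 22.4) × 4.52 / 3290 = 232.6 m³.

V ≈ 233 m³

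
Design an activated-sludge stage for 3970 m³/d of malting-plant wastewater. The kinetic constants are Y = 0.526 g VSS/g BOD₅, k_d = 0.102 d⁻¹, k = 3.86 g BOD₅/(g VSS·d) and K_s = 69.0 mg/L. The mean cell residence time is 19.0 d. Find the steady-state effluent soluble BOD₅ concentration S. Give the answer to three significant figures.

For a completely mixed reactor with recycle the Lawrence–McCarty relation gives S = K_s·(1 + k_d·θ_c) / [θ_c·(Y·k − k_d) − 1] = 69.0 × (1 + 0.102 × 19.0) / [19.0 × (0.526 × 3.86 − 0.102) − 1] = 202.7 / 35.64 = 5.688 mg/L.

S ≈ 5.69 mg/L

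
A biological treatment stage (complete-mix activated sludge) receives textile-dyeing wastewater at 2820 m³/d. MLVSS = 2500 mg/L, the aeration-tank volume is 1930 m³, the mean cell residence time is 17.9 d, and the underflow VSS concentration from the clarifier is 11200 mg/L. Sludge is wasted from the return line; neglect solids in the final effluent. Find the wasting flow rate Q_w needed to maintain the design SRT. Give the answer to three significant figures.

Q_w ≈ 24.1 m³/d

Wasting from the return line (neglecting effluent solids): Q_w = V·X / (θ_c·X_r) = 1930 × 2500 / (17.9 × 11200) = 24.07 m³/d.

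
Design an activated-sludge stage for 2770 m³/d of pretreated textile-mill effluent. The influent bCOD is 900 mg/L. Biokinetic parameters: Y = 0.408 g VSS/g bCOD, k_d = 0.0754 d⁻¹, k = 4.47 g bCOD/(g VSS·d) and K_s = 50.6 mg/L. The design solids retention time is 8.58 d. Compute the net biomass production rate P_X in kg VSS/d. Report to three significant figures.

P_X ≈ 614 kg VSS/d

Effluent substrate depends only on kinetics and SRT: S = K_s(1 + k_d θ_c) / [θ_c(Yk − k_d) − 1] = 50.6 × (1 + 0.0754 × 8.58) / [8.58 × (0.408 × 4.47 − 0.0754) − 1] = 83.33 / 14.00 = 5.952 mg/L.
The observed yield is Y_obs = Y/(1 + k_d·θ_c) = 0.408 / (1 + 0.0754 × 8.58) = 0.408 / 1.647 = 0.2477 g VSS per g bCOD removed.
Mass of bCOD removed per day: Q(S₀ − S) = 2770 × 894.0 g/m³ = 2477 kg/d.
So the net sludge growth is P_X = 0.2477 × 2477 = 613.5 kg VSS/d.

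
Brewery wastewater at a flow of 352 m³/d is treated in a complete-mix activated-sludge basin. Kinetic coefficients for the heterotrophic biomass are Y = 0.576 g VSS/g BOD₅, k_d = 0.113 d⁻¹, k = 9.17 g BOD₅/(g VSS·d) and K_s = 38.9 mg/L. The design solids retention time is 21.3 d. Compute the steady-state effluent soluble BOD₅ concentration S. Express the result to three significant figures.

S ≈ 1.21 mg/L

Effluent substrate depends only on kinetics and SRT: S = K_s(1 + k_d θ_c) / [θ_c(Yk − k_d) − 1] = 38.9 × (1 + 0.113 × 21.3) / [21.3 × (0.576 × 9.17 − 0.113) − 1] = 132.5 / 109.1 = 1.215 mg/L.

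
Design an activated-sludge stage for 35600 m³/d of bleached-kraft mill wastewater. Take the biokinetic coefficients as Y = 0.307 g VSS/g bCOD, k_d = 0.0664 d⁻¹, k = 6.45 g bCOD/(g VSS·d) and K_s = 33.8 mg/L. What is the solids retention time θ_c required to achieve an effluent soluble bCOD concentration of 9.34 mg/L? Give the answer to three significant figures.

From 1/θ_c = Y·k·S/(K_s + S) − k_d: Y·k·S/(K_s+S) = 0.307 × 6.45 × 9.34 / (33.8 + 9.34) = 0.4287 d⁻¹.
Then 1/θ_c = μ − k_d = 0.4287 − 0.0664 = 0.3623 d⁻¹, giving θ_c = 2.760 d.

θ_c ≈ 2.76 d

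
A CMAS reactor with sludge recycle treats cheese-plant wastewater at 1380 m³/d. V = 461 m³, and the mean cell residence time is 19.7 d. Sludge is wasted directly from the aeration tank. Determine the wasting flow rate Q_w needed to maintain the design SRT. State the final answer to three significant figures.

Q_w ≈ 23.4 m³/d

Wasting from the aeration tank: Q_w = V / θ_c = 461.0 / 19.7 = 23.40 m³/d.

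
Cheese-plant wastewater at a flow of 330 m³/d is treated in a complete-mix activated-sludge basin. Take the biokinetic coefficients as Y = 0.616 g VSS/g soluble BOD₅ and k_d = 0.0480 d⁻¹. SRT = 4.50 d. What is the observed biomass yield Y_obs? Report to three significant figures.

Y_obs ≈ 0.507 g VSS/g soluble BOD₅

Correct the yield for decay: Y_obs = Y/(1 + k_d θ_c) = 0.616 / (1 + 0.0480 × 4.50) = 0.616 / 1.216 = 0.5066.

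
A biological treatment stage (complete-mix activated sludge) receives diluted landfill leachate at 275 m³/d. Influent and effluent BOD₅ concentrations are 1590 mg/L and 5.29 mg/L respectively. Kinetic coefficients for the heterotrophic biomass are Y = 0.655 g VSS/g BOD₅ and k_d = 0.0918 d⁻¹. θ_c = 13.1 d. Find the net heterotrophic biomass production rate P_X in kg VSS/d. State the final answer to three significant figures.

Observed yield with endogenous decay: Y_obs = Y / (1 + k_d·θ_c) = 0.655 / (1 + 0.0918 × 13.1) = 0.655 / 2.203 = 0.2974 g VSS/g BOD₅.
Mass of BOD₅ removed per day: Q(S₀ − S) = 275 × 1585 g/m³ = 435.8 kg/d.
Biomass produced: P_X = Y_obs·Q·ΔS = 0.2974 × 435.8 ≈ 129.6 kg VSS/d.

P_X ≈ 130 kg VSS/d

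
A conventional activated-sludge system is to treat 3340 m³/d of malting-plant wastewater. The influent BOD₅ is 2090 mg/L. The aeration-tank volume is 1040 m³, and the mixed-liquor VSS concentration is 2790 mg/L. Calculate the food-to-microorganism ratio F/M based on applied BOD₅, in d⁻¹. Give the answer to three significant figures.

F/M = applied load / biomass = Q·S₀/(V·X) = 3340 × 2090 / (1040 × 2790) = 2.406 d⁻¹.

F/M ≈ 2.41 d⁻¹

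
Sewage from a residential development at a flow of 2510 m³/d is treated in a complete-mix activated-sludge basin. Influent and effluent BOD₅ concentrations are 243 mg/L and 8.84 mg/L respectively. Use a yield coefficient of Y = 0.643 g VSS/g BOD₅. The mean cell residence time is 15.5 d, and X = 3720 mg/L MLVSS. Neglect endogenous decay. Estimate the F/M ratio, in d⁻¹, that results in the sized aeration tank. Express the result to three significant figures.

Biomass mass balance (decay neglected): V·X = Y·Q·(S₀ − S)·θ_c, so V = 0.643 × 2510 × (243 − 8.84) × 15.5 / 3720 = 1575 m³.
F/M = applied load / biomass = Q·S₀/(V·X) = 2510 × 243 / (1575 × 3720) = 0.1041 d⁻¹.

F/M ≈ 0.104 d⁻¹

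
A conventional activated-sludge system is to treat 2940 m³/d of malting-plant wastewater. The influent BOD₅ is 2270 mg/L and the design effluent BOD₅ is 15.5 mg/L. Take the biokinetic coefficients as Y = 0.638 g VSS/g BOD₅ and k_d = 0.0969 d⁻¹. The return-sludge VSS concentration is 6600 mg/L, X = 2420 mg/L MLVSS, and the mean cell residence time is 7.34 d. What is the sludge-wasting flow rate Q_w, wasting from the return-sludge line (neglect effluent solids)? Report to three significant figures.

Q_w ≈ 374 m³/d

Rearranging the biomass balance for a CMAS with decay, V = Y·Q·ΔS·θ_c / [X·(1+k_d θ_c)] = 0.638 × 2940 × (2270 − 15.5) × 7.34 / [2420 × (1 + 0.0969 × 7.34)] = 3.1×10^7 / 4141 = 7495 m³.
Wasting from the return line (neglecting effluent solids): Q_w = V·X / (θ_c·X_r) = 7495 × 2420 / (7.34 × 6600) = 374.4 m³/d.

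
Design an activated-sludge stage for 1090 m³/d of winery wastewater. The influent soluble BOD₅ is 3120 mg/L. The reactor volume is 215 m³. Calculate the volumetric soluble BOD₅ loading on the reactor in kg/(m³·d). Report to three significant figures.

L_v ≈ 15.8 kg soluble BOD₅/(m³·d)

Volumetric loading L_v = Q·S₀ / V = 1090 × 3120 g/m³ / 215.0 m³ = 15818 g/(m³·d) = 15.82 kg soluble BOD₅/(m³·d).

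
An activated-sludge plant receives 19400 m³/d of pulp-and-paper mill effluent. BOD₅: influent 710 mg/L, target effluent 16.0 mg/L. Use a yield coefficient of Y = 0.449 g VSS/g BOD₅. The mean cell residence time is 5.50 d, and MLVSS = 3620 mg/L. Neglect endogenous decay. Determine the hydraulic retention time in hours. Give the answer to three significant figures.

V·X = Y·Q·ΔS·θ_c gives V = 0.449 × 19400 × (710 − 16.0) × 5.50 / 3620 = 9185 m³.
τ = V/Q = 9185/19400 = 0.4734 d, or 11.36 h.

τ ≈ 11.4 h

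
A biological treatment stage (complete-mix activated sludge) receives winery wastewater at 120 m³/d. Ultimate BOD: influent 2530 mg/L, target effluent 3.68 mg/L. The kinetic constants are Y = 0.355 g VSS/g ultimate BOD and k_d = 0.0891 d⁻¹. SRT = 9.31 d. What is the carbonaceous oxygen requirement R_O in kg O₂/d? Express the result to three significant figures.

Observed yield with endogenous decay: Y_obs = Y / (1 + k_d·θ_c) = 0.355 / (1 + 0.0891 × 9.31) = 0.355 / 1.830 = 0.1940 g VSS/g ultimate BOD.
Q·(S₀ − S) = 120 × (2530 − 3.68) × 10⁻³ = 303.2 kg/d removed.
P_X = Y_obs·Q·(S₀ − S) = 0.1940 × 303.2 = 58.82 kg VSS/d.
R_O = Q·ΔS − 1.42 P_X = 303.2 − 83.53 = 219.6 kg O₂/d.

R_O ≈ 220 kg O₂/d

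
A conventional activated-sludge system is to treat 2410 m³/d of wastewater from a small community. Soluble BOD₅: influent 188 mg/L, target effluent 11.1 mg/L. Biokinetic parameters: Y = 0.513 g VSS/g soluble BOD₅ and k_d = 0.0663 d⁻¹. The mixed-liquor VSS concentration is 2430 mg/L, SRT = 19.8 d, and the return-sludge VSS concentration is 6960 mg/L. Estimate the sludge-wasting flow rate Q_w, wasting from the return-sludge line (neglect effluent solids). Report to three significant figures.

Q_w ≈ 13.6 m³/d

Rearranging the biomass balance for a CMAS with decay, V = Y·Q·ΔS·θ_c / [X·(1+k_d θ_c)] = 0.513 × 2410 × (188 − 11.1) × 19.8 / [2430 × (1 + 0.0663 × 19.8)] = 4.33×10^6 / 5620 = 770.5 m³.
θ_c = V·X/(Q_w·X_r) when wasting from the recycle, so Q_w = V·X/(θ_c·X_r) = 770.5 × 2430 / (19.8 × 6960) = 13.59 m³/d.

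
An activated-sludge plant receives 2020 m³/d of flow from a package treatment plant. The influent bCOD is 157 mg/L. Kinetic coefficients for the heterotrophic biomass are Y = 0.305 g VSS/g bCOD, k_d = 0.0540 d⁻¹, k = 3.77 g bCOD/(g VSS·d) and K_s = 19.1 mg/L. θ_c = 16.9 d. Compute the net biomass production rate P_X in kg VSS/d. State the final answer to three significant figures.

P_X ≈ 49.9 kg VSS/d

Effluent substrate depends only on kinetics and SRT: S = K_s(1 + k_d θ_c) / [θ_c(Yk − k_d) − 1] = 19.1 × (1 + 0.0540 × 16.9) / [16.9 × (0.305 × 3.77 − 0.0540) − 1] = 36.53 / 17.52 = 2.085 mg/L.
Y_obs = Y / (1 + k_d θ_c) = 0.305 / (1 + 0.0540 × 16.9) = 0.305 / 1.913 = 0.1595.
Q·(S₀ − S) = 2020 × (157 − 2.09) × 10⁻³ = 312.9 kg/d removed.
Biomass produced: P_X = Y_obs·Q·ΔS = 0.1595 × 312.9 ≈ 49.90 kg VSS/d.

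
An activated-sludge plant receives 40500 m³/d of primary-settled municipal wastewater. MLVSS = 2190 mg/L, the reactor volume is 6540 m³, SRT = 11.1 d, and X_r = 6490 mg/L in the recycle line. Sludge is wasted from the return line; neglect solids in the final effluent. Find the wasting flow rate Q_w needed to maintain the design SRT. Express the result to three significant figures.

Wasting from the return line (neglecting effluent solids): Q_w = V·X / (θ_c·X_r) = 6540 × 2190 / (11.1 × 6490) = 198.8 m³/d.

Q_w ≈ 199 m³/d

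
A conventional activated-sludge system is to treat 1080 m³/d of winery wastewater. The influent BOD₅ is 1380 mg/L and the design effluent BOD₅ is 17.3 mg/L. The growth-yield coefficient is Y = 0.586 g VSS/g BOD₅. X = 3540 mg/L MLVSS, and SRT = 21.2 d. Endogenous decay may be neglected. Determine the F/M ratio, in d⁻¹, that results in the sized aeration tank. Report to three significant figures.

With k_d = 0 the design equation reduces to V = Y Q (S₀−S) θ_c / X = 0.586 × 1080 × (1380 − 17.3) × 21.2 / 3540 = 5165 m³.
F/M = Q·S₀ / (V·X) = 1080 × 1380 / (5165 × 3540) = 0.08152 g BOD₅·(g VSS·d)⁻¹.

F/M ≈ 0.0815 d⁻¹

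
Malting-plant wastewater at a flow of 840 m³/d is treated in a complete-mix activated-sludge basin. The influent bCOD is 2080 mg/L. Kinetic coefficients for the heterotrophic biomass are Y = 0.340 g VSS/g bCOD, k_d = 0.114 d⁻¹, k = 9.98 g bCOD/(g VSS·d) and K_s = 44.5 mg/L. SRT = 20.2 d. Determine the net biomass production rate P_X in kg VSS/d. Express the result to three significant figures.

Effluent substrate depends only on kinetics and SRT: S = K_s(1 + k_d θ_c) / [θ_c(Yk − k_d) − 1] = 44.5 × (1 + 0.114 × 20.2) / [20.2 × (0.340 × 9.98 − 0.114) − 1] = 147.0 / 65.24 = 2.253 mg/L.
Observed yield with endogenous decay: Y_obs = Y / (1 + k_d·θ_c) = 0.340 / (1 + 0.114 × 20.2) = 0.340 / 3.303 = 0.1029 g VSS/g bCOD.
Substrate removed = Q·(S₀ − S) = 840 m³/d × (2080 − 2.25) g/m³ = 1.75×10^6 g/d = 1745 kg/d.
So the net sludge growth is P_X = 0.1029 × 1745 = 179.7 kg VSS/d.

P_X ≈ 180 kg VSS/d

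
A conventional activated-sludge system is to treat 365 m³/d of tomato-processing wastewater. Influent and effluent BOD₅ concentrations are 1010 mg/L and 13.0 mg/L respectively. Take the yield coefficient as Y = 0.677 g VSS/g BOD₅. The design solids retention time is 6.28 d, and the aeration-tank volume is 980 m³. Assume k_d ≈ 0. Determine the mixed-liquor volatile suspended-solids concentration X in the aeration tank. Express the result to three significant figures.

X ≈ 1580 mg/L

From V·X = Y·Q·(S₀ − S)·θ_c (decay neglected): X = 0.677 × 365 × (1010 − 13.0) × 6.28 / 980 = 1579 mg/L.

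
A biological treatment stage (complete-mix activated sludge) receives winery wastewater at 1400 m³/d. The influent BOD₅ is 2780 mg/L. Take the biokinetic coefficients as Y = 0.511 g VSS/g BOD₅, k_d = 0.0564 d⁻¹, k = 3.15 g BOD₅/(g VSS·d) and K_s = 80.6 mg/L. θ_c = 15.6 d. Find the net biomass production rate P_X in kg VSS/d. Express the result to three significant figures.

From the Monod/SRT balance for a CMAS, S = K_s·(1+k_d θ_c)/[θ_c·(Y k − k_d) − 1] = 80.6 × (1 + 0.0564 × 15.6) / [15.6 × (0.511 × 3.15 − 0.0564) − 1] = 151.5 / 23.23 = 6.522 mg/L.
Y_obs = Y / (1 + k_d θ_c) = 0.511 / (1 + 0.0564 × 15.6) = 0.511 / 1.880 = 0.2718.
Mass of BOD₅ removed per day: Q(S₀ − S) = 1400 × 2773 g/m³ = 3883 kg/d.
Biomass produced: P_X = Y_obs·Q·ΔS = 0.2718 × 3883 ≈ 1055 kg VSS/d.

P_X ≈ 1060 kg VSS/d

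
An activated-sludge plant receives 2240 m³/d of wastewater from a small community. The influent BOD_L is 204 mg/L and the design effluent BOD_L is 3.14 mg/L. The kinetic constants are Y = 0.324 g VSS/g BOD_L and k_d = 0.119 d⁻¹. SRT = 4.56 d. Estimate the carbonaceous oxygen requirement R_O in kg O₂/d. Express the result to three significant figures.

The observed yield is Y_obs = Y/(1 + k_d·θ_c) = 0.324 / (1 + 0.119 × 4.56) = 0.324 / 1.543 = 0.2100 g VSS per g BOD_L removed.
Substrate removed = Q·(S₀ − S) = 2240 m³/d × (204 − 3.14) g/m³ = 4.5×10^5 g/d = 449.9 kg/d.
Net sludge production P_X = 0.2100 × 449.9 = 94.50 kg VSS/d.
R_O = Q·ΔS − 1.42 P_X = 449.9 − 134.2 = 315.7 kg O₂/d.

R_O ≈ 316 kg O₂/d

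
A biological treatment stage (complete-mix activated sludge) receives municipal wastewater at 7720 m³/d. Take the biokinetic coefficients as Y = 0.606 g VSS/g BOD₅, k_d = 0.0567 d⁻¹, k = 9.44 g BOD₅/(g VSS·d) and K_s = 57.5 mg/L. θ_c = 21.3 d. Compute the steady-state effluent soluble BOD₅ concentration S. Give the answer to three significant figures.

S ≈ 1.06 mg/L

From the Monod/SRT balance for a CMAS, S = K_s·(1+k_d θ_c)/[θ_c·(Y k − k_d) − 1] = 57.5 × (1 + 0.0567 × 21.3) / [21.3 × (0.606 × 9.44 − 0.0567) − 1] = 126.9 / 119.6 = 1.061 mg/L.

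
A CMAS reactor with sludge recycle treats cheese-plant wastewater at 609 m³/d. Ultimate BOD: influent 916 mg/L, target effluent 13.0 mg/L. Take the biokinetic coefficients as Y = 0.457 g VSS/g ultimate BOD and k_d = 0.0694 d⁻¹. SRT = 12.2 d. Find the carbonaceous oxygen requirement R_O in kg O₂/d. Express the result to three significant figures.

Correct the yield for decay: Y_obs = Y/(1 + k_d θ_c) = 0.457 / (1 + 0.0694 × 12.2) = 0.457 / 1.847 = 0.2475.
ΔS = 916 − 13.0 = 903.0 mg/L, so the substrate removal rate is 609 × 903.0/1000 = 549.9 kg ultimate BOD/d.
Net sludge production P_X = 0.2475 × 549.9 = 136.1 kg VSS/d.
R_O = Q·(S₀ − S) − 1.42·P_X = 549.9 − 1.42 × 136.1 = 356.7 kg O₂/d.

R_O ≈ 357 kg O₂/d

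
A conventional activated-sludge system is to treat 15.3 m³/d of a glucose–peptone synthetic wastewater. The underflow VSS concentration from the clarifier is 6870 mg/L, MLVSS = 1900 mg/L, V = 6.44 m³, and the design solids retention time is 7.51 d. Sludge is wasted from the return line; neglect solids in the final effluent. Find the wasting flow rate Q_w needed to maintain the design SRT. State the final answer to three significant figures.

Wasting from the return line (neglecting effluent solids): Q_w = V·X / (θ_c·X_r) = 6.440 × 1900 / (7.51 × 6870) = 0.2372 m³/d.

Q_w ≈ 0.237 m³/d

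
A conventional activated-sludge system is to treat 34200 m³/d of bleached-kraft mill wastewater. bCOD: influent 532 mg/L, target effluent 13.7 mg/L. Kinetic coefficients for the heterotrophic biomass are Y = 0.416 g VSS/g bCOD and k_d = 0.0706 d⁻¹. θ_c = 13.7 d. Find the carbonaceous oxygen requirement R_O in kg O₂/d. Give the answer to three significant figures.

R_O ≈ 12400 kg O₂/d

The observed yield is Y_obs = Y/(1 + k_d·θ_c) = 0.416 / (1 + 0.0706 × 13.7) = 0.416 / 1.967 = 0.2115 g VSS per g bCOD removed.
ΔS = 532 − 13.7 = 518.3 mg/L, so the substrate removal rate is 34200 × 518.3/1000 = 17726 kg bCOD/d.
P_X = Y_obs·Q·(S₀ − S) = 0.2115 × 17726 = 3748 kg VSS/d.
R_O = Q·(S₀ − S) − 1.42·P_X = 17726 − 1.42 × 3748 = 12403 kg O₂/d.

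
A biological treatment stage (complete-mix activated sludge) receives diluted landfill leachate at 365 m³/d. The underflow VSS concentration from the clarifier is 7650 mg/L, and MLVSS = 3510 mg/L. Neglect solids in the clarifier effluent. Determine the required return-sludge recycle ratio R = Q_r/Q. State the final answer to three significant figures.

R ≈ 0.848

Solids balance on the clarifier gives (1+R)X = R·X_r, so R = X/(X_r − X) = 3510 / (7650 − 3510) = 0.8478.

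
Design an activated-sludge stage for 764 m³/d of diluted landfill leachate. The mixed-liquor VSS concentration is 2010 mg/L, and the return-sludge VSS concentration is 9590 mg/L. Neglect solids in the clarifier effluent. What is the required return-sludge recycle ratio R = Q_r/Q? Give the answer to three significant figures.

R ≈ 0.265

R = Q_r/Q = X/(X_r − X) = 2010 / (9590 − 2010) = 0.2652.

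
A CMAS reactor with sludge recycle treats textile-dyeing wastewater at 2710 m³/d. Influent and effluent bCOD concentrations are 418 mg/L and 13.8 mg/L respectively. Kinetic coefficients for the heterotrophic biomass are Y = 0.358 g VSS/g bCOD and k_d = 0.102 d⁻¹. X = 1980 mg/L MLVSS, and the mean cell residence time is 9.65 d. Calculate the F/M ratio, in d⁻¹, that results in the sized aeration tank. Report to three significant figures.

Steady-state biomass mass balance: V·X·(1 + k_d·θ_c) = Y·Q·(S₀ − S)·θ_c, so V = 0.358 × 2710 × (418 − 13.8) × 9.65 / [1980 × (1 + 0.102 × 9.65)] = 3.78×10^6 / 3929 = 963.2 m³.
F/M = Q·S₀ / (V·X) = 2710 × 418 / (963.2 × 1980) = 0.5940 g bCOD·(g VSS·d)⁻¹.

F/M ≈ 0.594 d⁻¹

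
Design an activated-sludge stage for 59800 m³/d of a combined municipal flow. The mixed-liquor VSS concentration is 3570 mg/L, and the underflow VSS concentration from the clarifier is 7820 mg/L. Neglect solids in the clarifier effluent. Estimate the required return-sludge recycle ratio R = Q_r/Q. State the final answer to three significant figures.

R ≈ 0.840

R = Q_r/Q = X/(X_r − X) = 3570 / (7820 − 3570) = 0.8400.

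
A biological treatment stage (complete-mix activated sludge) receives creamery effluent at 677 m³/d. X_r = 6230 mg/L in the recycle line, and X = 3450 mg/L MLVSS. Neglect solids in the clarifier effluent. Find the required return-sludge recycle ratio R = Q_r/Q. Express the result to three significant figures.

R = Q_r/Q = X/(X_r − X) = 3450 / (6230 − 3450) = 1.241.

R ≈ 1.24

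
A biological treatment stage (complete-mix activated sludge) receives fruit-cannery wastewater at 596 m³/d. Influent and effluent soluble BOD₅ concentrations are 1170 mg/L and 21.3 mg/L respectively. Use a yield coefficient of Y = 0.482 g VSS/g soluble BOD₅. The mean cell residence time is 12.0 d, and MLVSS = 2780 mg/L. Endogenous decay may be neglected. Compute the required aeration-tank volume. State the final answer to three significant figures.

With k_d = 0 the design equation reduces to V = Y Q (S₀−S) θ_c / X = 0.482 × 596 × (1170 − 21.3) × 12.0 / 2780 = 1424 m³.

V ≈ 1420 m³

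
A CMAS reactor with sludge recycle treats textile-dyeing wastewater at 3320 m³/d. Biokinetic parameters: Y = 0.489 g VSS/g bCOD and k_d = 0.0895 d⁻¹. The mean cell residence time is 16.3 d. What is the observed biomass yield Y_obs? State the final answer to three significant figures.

Y_obs ≈ 0.199 g VSS/g bCOD

Y_obs = Y / (1 + k_d θ_c) = 0.489 / (1 + 0.0895 × 16.3) = 0.489 / 2.459 = 0.1989.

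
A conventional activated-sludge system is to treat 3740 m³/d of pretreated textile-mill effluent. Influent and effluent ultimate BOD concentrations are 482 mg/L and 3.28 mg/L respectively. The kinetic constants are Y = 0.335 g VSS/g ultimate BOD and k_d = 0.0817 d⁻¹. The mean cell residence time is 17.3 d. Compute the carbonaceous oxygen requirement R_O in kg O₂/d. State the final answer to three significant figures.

Y_obs = Y / (1 + k_d θ_c) = 0.335 / (1 + 0.0817 × 17.3) = 0.335 / 2.413 = 0.1388.
ΔS = 482 − 3.28 = 478.7 mg/L, so the substrate removal rate is 3740 × 478.7/1000 = 1790 kg ultimate BOD/d.
Biomass synthesised: P_X = Y_obs × 1790 = 248.5 kg VSS/d.
R_O = Q·(S₀ − S) − 1.42·P_X = 1790 − 1.42 × 248.5 = 1438 kg O₂/d.

R_O ≈ 1440 kg O₂/d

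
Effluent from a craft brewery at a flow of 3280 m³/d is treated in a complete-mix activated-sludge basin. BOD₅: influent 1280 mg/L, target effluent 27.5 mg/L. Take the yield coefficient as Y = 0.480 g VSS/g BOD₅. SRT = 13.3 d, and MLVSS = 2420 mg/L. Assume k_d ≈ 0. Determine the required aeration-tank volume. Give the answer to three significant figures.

With k_d = 0 the design equation reduces to V = Y Q (S₀−S) θ_c / X = 0.480 × 3280 × (1280 − 27.5) × 13.3 / 2420 = 10837 m³.

V ≈ 10800 m³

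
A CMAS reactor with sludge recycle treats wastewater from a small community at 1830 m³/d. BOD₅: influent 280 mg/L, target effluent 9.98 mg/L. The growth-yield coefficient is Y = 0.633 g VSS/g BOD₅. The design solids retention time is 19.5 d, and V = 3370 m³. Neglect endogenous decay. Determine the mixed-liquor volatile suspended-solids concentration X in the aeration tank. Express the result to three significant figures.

X ≈ 1810 mg/L

Without decay, X = Y Q (S₀−S) θ_c / V = 0.633 × 1830 × (280 − 9.98) × 19.5 / 3370 = 1810 mg/L.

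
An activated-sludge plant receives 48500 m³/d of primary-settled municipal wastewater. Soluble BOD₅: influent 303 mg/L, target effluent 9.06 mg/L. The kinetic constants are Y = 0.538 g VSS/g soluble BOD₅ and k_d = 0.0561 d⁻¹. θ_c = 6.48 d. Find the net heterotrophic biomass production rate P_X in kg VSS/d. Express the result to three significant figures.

The observed yield is Y_obs = Y/(1 + k_d·θ_c) = 0.538 / (1 + 0.0561 × 6.48) = 0.538 / 1.364 = 0.3946 g VSS per g soluble BOD₅ removed.
Substrate removed = Q·(S₀ − S) = 48500 m³/d × (303 − 9.06) g/m³ = 1.43×10^7 g/d = 14256 kg/d.
P_X = Y_obs · Q(S₀ − S) = 0.3946 × 14256 = 5625 kg VSS/d.

P_X ≈ 5620 kg VSS/d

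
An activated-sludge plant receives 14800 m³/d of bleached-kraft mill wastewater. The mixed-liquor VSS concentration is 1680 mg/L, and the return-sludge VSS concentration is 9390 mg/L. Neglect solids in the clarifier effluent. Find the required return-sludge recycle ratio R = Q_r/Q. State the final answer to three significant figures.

Mass balance around the secondary clarifier (neglecting effluent solids): R = X / (X_r − X) = 1680 / (9390 − 1680) = 0.2179.

R ≈ 0.218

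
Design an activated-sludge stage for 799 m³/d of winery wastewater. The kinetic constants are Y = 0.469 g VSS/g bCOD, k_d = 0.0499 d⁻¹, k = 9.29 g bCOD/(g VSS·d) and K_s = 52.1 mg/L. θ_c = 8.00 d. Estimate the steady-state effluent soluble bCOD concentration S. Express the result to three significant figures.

S ≈ 2.18 mg/L

For a completely mixed reactor with recycle the Lawrence–McCarty relation gives S = K_s·(1 + k_d·θ_c) / [θ_c·(Y·k − k_d) − 1] = 52.1 × (1 + 0.0499 × 8.00) / [8.00 × (0.469 × 9.29 − 0.0499) − 1] = 72.90 / 33.46 = 2.179 mg/L.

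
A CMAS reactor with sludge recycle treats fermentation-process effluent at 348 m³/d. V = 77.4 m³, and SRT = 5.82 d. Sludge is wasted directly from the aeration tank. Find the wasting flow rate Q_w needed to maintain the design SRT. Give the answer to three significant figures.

With mixed-liquor wasting, θ_c = V/Q_w, so Q_w = V/θ_c = 77.40/5.82 = 13.30 m³/d.

Q_w ≈ 13.3 m³/d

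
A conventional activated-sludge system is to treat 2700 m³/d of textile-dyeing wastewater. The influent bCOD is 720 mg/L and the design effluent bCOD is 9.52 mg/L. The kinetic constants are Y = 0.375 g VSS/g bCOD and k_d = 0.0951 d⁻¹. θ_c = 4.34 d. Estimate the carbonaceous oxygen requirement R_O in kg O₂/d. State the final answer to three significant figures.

R_O ≈ 1200 kg O₂/d

Observed yield with endogenous decay: Y_obs = Y / (1 + k_d·θ_c) = 0.375 / (1 + 0.0951 × 4.34) = 0.375 / 1.413 = 0.2654 g VSS/g bCOD.
Q·(S₀ − S) = 2700 × (720 − 9.52) × 10⁻³ = 1918 kg/d removed.
Biomass synthesised: P_X = Y_obs × 1918 = 509.2 kg VSS/d.
R_O = Q·ΔS − 1.42 P_X = 1918 − 723.1 = 1195 kg O₂/d.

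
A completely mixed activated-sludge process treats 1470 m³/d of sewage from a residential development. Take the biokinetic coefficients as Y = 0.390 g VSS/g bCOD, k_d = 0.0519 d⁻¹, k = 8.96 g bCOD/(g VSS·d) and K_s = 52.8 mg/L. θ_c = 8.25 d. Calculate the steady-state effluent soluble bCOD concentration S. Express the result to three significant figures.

S ≈ 2.75 mg/L

Effluent substrate depends only on kinetics and SRT: S = K_s(1 + k_d θ_c) / [θ_c(Yk − k_d) − 1] = 52.8 × (1 + 0.0519 × 8.25) / [8.25 × (0.390 × 8.96 − 0.0519) − 1] = 75.41 / 27.40 = 2.752 mg/L.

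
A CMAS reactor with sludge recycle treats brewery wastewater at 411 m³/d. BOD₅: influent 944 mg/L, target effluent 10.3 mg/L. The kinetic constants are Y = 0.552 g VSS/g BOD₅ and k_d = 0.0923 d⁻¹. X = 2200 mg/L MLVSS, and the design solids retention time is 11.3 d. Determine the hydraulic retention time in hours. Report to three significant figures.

From the SRT design equation V = Y Q (S₀−S) θ_c / [X (1 + k_d θ_c)] = 0.552 × 411 × (944 − 10.3) × 11.3 / [2200 × (1 + 0.0923 × 11.3)] = 2.39×10^6 / 4495 = 532.6 m³.
τ = V/Q = 532.6/411 = 1.296 d, or 31.10 h.

τ ≈ 31.1 h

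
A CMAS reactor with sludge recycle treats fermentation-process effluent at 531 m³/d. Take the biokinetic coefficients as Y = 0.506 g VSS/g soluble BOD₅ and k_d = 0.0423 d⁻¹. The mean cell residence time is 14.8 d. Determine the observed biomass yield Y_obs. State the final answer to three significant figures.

Correct the yield for decay: Y_obs = Y/(1 + k_d θ_c) = 0.506 / (1 + 0.0423 × 14.8) = 0.506 / 1.626 = 0.3112.

Y_obs ≈ 0.311 g VSS/g soluble BOD₅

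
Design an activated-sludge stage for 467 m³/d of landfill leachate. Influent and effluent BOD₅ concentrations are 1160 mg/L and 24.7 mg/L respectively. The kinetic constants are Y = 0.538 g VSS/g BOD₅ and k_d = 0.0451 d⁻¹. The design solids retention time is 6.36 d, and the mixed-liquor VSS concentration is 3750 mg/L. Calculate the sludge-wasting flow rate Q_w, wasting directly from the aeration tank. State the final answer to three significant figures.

Rearranging the biomass balance for a CMAS with decay, V = Y·Q·ΔS·θ_c / [X·(1+k_d θ_c)] = 0.538 × 467 × (1160 − 24.7) × 6.36 / [3750 × (1 + 0.0451 × 6.36)] = 1.81×10^6 / 4826 = 375.9 m³.
Wasting from the aeration tank: Q_w = V / θ_c = 375.9 / 6.36 = 59.11 m³/d.

Q_w ≈ 59.1 m³/d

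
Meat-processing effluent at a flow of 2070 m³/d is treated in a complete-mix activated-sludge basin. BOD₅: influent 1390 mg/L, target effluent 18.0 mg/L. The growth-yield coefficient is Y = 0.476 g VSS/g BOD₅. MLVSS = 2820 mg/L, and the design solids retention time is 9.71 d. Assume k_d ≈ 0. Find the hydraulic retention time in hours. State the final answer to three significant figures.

Biomass mass balance (decay neglected): V·X = Y·Q·(S₀ − S)·θ_c, so V = 0.476 × 2070 × (1390 − 18.0) × 9.71 / 2820 = 4655 m³.
τ = V/Q = 4655/2070 = 2.249 d, or 53.97 h.

τ ≈ 54.0 h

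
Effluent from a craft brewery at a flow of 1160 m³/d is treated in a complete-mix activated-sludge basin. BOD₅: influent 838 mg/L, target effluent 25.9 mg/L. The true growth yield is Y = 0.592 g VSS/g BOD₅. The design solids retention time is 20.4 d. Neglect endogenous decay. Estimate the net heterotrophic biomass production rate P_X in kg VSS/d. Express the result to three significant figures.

P_X ≈ 558 kg VSS/d

No decay correction is needed, so Y_obs = Y = 0.592.
Q·(S₀ − S) = 1160 × (838 − 25.9) × 10⁻³ = 942.0 kg/d removed.
P_X = Y_obs · Q(S₀ − S) = 0.5920 × 942.0 = 557.7 kg VSS/d.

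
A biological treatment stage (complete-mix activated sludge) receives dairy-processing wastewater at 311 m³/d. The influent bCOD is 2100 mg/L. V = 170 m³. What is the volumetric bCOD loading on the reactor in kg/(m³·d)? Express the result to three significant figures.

L_v = Q S₀ / V = 311 × 2100 × 10⁻³ / 170.0 = 3.842 kg/(m³·d).

L_v ≈ 3.84 kg bCOD/(m³·d)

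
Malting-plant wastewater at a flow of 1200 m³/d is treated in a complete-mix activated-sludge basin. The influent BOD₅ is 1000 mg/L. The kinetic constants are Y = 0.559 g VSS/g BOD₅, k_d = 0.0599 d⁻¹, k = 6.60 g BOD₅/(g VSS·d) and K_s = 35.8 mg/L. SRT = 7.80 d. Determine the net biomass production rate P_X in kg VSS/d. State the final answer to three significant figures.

From the Monod/SRT balance for a CMAS, S = K_s·(1+k_d θ_c)/[θ_c·(Y k − k_d) − 1] = 35.8 × (1 + 0.0599 × 7.80) / [7.80 × (0.559 × 6.60 − 0.0599) − 1] = 52.53 / 27.31 = 1.923 mg/L.
Correct the yield for decay: Y_obs = Y/(1 + k_d θ_c) = 0.559 / (1 + 0.0599 × 7.80) = 0.559 / 1.467 = 0.3810.
Substrate removed = Q·(S₀ − S) = 1200 m³/d × (1000 − 1.92) g/m³ = 1.2×10^6 g/d = 1198 kg/d.
So the net sludge growth is P_X = 0.3810 × 1198 = 456.3 kg VSS/d.

P_X ≈ 456 kg VSS/d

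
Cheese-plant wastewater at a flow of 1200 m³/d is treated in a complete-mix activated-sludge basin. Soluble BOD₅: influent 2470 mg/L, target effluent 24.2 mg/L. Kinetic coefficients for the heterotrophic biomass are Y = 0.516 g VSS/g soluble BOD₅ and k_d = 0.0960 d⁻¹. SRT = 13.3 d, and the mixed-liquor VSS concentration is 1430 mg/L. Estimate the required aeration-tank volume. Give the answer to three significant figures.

V ≈ 6190 m³

From the SRT design equation V = Y Q (S₀−S) θ_c / [X (1 + k_d θ_c)] = 0.516 × 1200 × (2470 − 24.2) × 13.3 / [1430 × (1 + 0.0960 × 13.3)] = 2.01×10^7 / 3256 = 6186 m³.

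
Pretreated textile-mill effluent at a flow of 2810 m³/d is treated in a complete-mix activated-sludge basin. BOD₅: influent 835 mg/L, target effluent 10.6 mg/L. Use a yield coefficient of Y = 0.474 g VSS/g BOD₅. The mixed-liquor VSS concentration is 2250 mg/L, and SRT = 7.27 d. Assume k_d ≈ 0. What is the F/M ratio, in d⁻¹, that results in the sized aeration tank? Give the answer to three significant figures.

With k_d = 0 the design equation reduces to V = Y Q (S₀−S) θ_c / X = 0.474 × 2810 × (835 − 10.6) × 7.27 / 2250 = 3548 m³.
F/M = Q·S₀ / (V·X) = 2810 × 835 / (3548 × 2250) = 0.2939 g BOD₅·(g VSS·d)⁻¹.

F/M ≈ 0.294 d⁻¹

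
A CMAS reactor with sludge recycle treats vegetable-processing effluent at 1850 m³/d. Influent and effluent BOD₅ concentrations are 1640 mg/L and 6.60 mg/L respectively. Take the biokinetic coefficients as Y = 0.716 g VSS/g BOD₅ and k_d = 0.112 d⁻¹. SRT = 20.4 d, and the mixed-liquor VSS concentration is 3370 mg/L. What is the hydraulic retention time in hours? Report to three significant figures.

Rearranging the biomass balance for a CMAS with decay, V = Y·Q·ΔS·θ_c / [X·(1+k_d θ_c)] = 0.716 × 1850 × (1640 − 6.60) × 20.4 / [3370 × (1 + 0.112 × 20.4)] = 4.41×10^7 / 11070 = 3987 m³.
HRT = V/Q = 3987 m³ / 1850 m³·d⁻¹ = 2.155 d × 24 = 51.73 h.

τ ≈ 51.7 h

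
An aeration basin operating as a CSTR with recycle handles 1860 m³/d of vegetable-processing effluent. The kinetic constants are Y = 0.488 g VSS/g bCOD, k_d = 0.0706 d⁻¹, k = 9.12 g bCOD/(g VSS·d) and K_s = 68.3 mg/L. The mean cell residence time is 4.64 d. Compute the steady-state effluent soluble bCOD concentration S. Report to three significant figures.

S ≈ 4.69 mg/L

Effluent substrate depends only on kinetics and SRT: S = K_s(1 + k_d θ_c) / [θ_c(Yk − k_d) − 1] = 68.3 × (1 + 0.0706 × 4.64) / [4.64 × (0.488 × 9.12 − 0.0706) − 1] = 90.67 / 19.32 = 4.693 mg/L.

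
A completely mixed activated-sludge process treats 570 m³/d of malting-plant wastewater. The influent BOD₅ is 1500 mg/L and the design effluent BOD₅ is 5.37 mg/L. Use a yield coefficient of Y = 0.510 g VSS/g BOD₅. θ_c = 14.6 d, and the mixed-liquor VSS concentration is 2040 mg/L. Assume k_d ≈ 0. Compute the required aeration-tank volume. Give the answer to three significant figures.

V ≈ 3110 m³

Biomass mass balance (decay neglected): V·X = Y·Q·(S₀ − S)·θ_c, so V = 0.510 × 570 × (1500 − 5.37) × 14.6 / 2040 = 3110 m³.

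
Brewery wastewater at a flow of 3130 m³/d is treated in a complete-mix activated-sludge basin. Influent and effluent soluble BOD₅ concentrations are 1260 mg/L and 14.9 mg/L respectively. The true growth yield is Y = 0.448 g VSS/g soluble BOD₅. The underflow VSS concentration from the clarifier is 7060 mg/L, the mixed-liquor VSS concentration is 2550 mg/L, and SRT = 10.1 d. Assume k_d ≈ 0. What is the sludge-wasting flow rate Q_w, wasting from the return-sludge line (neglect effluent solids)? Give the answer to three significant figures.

V·X = Y·Q·ΔS·θ_c gives V = 0.448 × 3130 × (1260 − 14.9) × 10.1 / 2550 = 6915 m³.
θ_c = V·X/(Q_w·X_r) when wasting from the recycle, so Q_w = V·X/(θ_c·X_r) = 6915 × 2550 / (10.1 × 7060) = 247.3 m³/d.

Q_w ≈ 247 m³/d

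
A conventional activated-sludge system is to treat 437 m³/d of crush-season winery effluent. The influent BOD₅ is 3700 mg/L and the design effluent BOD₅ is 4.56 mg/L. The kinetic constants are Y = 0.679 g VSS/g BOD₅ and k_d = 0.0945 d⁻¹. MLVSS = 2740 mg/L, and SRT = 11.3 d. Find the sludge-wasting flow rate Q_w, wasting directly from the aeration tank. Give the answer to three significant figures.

Steady-state biomass mass balance: V·X·(1 + k_d·θ_c) = Y·Q·(S₀ − S)·θ_c, so V = 0.679 × 437 × (3700 − 4.56) × 11.3 / [2740 × (1 + 0.0945 × 11.3)] = 1.24×10^7 / 5666 = 2187 m³.
For wasting at MLVSS concentration, Q_w = V/θ_c = 2187/11.3 = 193.5 m³/d.

Q_w ≈ 194 m³/d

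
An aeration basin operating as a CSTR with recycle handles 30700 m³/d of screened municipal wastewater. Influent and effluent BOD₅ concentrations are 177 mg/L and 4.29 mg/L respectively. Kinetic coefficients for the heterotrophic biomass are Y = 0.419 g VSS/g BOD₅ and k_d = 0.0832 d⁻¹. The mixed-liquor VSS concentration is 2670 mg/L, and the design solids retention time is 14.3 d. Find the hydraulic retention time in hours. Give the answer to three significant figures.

From the SRT design equation V = Y Q (S₀−S) θ_c / [X (1 + k_d θ_c)] = 0.419 × 30700 × (177 − 4.29) × 14.3 / [2670 × (1 + 0.0832 × 14.3)] = 3.18×10^7 / 5847 = 5434 m³.
τ = V/Q = 5434/30700 = 0.1770 d, or 4.248 h.

τ ≈ 4.25 h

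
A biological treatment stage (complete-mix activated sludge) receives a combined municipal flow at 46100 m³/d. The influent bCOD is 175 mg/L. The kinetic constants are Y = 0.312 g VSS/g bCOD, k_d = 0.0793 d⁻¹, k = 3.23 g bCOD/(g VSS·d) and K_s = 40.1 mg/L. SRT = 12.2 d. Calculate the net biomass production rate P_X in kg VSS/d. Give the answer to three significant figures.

Effluent substrate depends only on kinetics and SRT: S = K_s(1 + k_d θ_c) / [θ_c(Yk − k_d) − 1] = 40.1 × (1 + 0.0793 × 12.2) / [12.2 × (0.312 × 3.23 − 0.0793) − 1] = 78.90 / 10.33 = 7.640 mg/L.
The observed yield is Y_obs = Y/(1 + k_d·θ_c) = 0.312 / (1 + 0.0793 × 12.2) = 0.312 / 1.967 = 0.1586 g VSS per g bCOD removed.
ΔS = 175 − 7.64 = 167.4 mg/L, so the substrate removal rate is 46100 × 167.4/1000 = 7715 kg bCOD/d.
P_X = Y_obs · Q(S₀ − S) = 0.1586 × 7715 = 1223 kg VSS/d.

P_X ≈ 1220 kg VSS/d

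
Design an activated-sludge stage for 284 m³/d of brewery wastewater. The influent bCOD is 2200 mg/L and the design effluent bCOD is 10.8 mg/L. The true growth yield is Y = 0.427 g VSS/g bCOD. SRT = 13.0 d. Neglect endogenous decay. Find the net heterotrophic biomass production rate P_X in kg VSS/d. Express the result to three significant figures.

Since k_d ≈ 0, Y_obs = Y = 0.427 g VSS/g bCOD.
Mass of bCOD removed per day: Q(S₀ − S) = 284 × 2189 g/m³ = 621.7 kg/d.
So the net sludge growth is P_X = 0.4270 × 621.7 = 265.5 kg VSS/d.

P_X ≈ 265 kg VSS/d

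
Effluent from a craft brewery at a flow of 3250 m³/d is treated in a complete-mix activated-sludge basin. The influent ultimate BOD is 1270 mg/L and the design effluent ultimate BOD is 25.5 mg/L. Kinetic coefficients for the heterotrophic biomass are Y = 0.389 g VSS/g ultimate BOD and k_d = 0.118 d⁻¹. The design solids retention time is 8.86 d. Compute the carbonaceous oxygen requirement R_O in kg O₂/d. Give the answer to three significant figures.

R_O ≈ 2950 kg O₂/d

Observed yield with endogenous decay: Y_obs = Y / (1 + k_d·θ_c) = 0.389 / (1 + 0.118 × 8.86) = 0.389 / 2.045 = 0.1902 g VSS/g ultimate BOD.
Mass of ultimate BOD removed per day: Q(S₀ − S) = 3250 × 1244 g/m³ = 4045 kg/d.
Biomass synthesised: P_X = Y_obs × 4045 = 769.2 kg VSS/d.
R_O = Q·ΔS − 1.42 P_X = 4045 − 1092 = 2952 kg O₂/d.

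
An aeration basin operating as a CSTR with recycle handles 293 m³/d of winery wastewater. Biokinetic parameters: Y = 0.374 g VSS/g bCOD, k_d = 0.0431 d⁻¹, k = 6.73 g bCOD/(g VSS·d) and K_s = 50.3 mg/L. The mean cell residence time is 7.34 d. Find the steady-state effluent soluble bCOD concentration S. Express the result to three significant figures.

S ≈ 3.86 mg/L

Effluent substrate depends only on kinetics and SRT: S = K_s(1 + k_d θ_c) / [θ_c(Yk − k_d) − 1] = 50.3 × (1 + 0.0431 × 7.34) / [7.34 × (0.374 × 6.73 − 0.0431) − 1] = 66.21 / 17.16 = 3.859 mg/L.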